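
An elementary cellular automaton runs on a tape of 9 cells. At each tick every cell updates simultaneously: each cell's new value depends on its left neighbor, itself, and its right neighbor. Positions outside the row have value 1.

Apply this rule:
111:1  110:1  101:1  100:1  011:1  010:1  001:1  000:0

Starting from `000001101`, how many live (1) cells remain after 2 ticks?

8

100011111
110111111
count of 1: 8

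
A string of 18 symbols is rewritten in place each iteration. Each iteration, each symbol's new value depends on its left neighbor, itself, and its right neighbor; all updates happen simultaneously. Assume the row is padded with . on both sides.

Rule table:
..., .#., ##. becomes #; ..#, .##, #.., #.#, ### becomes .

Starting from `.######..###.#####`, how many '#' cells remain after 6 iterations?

......#....#.....#
#####.#.##.#.###.#
....#.#..#.#...#.#
###.#.#..#.#.#.#.#
..#.#.#..#.#.#.#.#
#.#.#.#..#.#.#.#.#
count of #: 9

9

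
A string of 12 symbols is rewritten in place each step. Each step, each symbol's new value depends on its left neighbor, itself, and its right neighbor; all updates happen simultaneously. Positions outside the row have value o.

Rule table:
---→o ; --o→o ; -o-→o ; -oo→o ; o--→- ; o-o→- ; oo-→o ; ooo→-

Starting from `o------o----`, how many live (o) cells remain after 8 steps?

7

step 1: o-oooooo-ooo
step 2: o-o----o-o--
step 3: o-o-oooo-o-o
step 4: o-o-o--o-o-o
step 5: o-o-o-oo-o-o
step 6: o-o-o-oo-o-o  (fixed point — unchanged through step 8)
count of o: 7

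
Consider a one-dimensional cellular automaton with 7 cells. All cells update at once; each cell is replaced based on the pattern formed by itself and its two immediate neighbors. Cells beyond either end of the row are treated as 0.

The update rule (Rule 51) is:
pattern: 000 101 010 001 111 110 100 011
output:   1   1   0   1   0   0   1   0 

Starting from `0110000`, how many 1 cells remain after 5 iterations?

1001111
0110000  (repeats iteration 0; period 2)
iteration 5: 1001111
count of 1: 5

5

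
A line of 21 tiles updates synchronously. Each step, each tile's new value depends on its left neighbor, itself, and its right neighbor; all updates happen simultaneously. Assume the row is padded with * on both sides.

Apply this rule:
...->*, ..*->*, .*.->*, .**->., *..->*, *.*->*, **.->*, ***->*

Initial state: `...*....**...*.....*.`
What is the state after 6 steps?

step 1: ********.************
step 2: *********.***********
step 3: **********.**********
step 4: ***********.*********
step 5: ************.********
step 6: *************.*******

*************.*******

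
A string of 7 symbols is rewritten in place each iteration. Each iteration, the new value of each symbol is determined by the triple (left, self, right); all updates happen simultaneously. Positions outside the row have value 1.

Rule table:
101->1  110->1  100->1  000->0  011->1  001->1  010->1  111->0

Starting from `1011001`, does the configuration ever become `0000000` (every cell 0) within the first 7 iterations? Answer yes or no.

yes

iteration 1: 1111111
iteration 2: 0000000
all cells are 0 at iteration 2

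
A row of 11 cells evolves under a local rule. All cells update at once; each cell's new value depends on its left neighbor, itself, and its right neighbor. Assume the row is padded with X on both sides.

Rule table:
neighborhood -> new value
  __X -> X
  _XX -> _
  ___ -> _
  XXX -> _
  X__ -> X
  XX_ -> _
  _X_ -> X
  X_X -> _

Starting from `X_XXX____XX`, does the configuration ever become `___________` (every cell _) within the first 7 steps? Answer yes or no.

_____X__X__
X___XXXXXXX
_X_X_______
_X_XX_____X
_X___X___X_
_XX_XXX_XX_
___________
all cells are _ at step 7

yes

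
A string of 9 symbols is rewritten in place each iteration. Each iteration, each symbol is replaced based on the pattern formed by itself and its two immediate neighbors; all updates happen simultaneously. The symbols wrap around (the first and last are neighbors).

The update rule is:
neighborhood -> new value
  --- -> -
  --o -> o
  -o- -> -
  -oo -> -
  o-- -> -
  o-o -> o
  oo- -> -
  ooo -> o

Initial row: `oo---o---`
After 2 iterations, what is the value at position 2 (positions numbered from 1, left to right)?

----o---o
---o---o-
position 2 holds -

-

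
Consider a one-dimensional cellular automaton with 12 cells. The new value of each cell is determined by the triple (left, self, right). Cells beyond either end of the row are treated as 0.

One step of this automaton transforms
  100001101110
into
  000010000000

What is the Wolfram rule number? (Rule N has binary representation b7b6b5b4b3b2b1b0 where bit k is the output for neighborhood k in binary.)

2

position 9: 111 → 0  (bit 7 = 0)
position 6: 110 → 0  (bit 6 = 0)
position 7: 101 → 0  (bit 5 = 0)
position 1: 100 → 0  (bit 4 = 0)
position 5: 011 → 0  (bit 3 = 0)
position 0: 010 → 0  (bit 2 = 0)
position 4: 001 → 1  (bit 1 = 1)
position 2: 000 → 0  (bit 0 = 0)
bits b7..b0 = 00000010 = 2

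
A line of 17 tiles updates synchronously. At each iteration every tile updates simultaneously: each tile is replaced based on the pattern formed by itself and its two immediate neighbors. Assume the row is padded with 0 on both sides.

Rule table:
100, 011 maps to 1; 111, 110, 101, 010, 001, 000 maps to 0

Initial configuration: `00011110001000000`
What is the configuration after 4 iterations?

00010001000100000
00001000100010000
00000100010001000
00000010001000100

00000010001000100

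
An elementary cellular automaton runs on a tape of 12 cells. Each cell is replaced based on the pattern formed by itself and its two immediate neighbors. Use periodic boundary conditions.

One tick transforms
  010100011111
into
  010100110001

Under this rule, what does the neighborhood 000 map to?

At position 5 the neighborhood is 000; the next row has 0 there.

0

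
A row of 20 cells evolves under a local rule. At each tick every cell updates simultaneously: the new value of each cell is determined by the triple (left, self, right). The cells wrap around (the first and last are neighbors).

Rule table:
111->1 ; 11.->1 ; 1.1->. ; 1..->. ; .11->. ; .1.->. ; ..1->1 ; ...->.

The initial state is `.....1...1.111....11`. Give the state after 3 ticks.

tick 1: ....1...1...11...1.1
tick 2: ...1...1...1.1..1...
tick 3: ..1...1...1....1....

..1...1...1....1....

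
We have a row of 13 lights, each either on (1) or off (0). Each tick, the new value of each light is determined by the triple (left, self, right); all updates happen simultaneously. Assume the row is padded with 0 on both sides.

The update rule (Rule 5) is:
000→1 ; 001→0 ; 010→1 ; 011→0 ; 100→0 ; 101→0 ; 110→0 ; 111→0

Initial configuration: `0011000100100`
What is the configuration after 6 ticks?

1000010100101
1011010100101
1000010100101  (repeats tick 1; period 2)
tick 6: 1011010100101

1011010100101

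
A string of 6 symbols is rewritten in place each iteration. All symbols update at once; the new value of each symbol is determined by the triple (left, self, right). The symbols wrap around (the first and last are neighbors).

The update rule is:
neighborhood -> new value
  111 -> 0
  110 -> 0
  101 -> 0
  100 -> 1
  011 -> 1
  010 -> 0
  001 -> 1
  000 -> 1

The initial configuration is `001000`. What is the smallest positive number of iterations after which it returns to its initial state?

110111
000100
111011
000010
111101
000001
111110
100000
011111
010000
101111
001000

12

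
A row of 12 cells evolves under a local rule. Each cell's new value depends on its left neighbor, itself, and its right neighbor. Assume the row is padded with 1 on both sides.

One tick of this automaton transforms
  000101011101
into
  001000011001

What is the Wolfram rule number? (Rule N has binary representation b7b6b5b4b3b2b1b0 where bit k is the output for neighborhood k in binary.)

position 8: 111 → 1  (bit 7 = 1)
position 9: 110 → 0  (bit 6 = 0)
position 4: 101 → 0  (bit 5 = 0)
position 0: 100 → 0  (bit 4 = 0)
position 7: 011 → 1  (bit 3 = 1)
position 3: 010 → 0  (bit 2 = 0)
position 2: 001 → 1  (bit 1 = 1)
position 1: 000 → 0  (bit 0 = 0)
bits b7..b0 = 10001010 = 138

138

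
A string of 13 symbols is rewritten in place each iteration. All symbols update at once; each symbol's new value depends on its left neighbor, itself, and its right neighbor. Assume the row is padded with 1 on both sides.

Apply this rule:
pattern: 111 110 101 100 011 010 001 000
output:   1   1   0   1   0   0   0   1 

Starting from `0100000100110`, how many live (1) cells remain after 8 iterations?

0011110010010
1001111001000
1100111100110
1110011110010
1111001111000
1111100111110
1111110011110
1111111001110
count of 1: 10

10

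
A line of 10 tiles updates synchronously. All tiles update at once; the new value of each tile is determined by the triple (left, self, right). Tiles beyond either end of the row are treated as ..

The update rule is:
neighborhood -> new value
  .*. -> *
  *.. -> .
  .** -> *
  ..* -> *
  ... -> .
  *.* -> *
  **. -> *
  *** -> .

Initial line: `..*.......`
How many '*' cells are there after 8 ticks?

3

.**.......
***.......
*.*.......
***.......  (repeats tick 2; period 2)
tick 8: ***.......
count of *: 3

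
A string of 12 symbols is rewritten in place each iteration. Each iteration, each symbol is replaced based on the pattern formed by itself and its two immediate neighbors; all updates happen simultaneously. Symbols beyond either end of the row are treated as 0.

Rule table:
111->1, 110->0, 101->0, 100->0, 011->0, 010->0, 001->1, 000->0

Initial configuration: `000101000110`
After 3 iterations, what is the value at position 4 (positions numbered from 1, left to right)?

0

001000001000
010000010000
100000100000
position 4 holds 0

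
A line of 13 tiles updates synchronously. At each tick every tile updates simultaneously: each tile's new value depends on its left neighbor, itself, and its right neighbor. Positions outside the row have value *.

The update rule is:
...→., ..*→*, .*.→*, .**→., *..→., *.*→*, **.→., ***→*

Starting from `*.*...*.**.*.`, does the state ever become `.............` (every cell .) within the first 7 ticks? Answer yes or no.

no

.**..***..***
*...*.*..*.**
...****.***.*
..*.**.*.*.*.
.***..*******
*.*..*.******
.**.***.*****
tick 7 is .**.***.*****, still not uniform .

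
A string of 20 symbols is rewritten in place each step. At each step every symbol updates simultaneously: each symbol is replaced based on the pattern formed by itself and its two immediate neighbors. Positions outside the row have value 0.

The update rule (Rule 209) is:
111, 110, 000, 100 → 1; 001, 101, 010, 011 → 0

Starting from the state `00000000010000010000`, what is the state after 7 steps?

11111111001111001111
01111111100111100111
00111111110011110011
10011111111001111001
01001111111100111100
00100111111110011111
10010011111111001111

10010011111111001111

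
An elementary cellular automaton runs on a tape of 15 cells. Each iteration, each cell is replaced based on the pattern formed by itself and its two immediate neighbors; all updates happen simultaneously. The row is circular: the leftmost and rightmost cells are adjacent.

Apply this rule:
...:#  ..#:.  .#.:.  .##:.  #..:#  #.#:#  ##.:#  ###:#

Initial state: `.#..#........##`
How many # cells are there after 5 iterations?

iteration 1: #.#..#######..#
iteration 2: ##.#..#######..
iteration 3: .##.#..#######.
iteration 4: ..##.#..#######
iteration 5: #..##.#..######
count of #: 10

10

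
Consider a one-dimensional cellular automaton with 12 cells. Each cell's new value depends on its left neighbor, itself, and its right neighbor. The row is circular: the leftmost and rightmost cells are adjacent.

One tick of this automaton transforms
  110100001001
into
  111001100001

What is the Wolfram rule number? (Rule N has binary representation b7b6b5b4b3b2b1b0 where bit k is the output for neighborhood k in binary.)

position 0: 111 → 1  (bit 7 = 1)
position 1: 110 → 1  (bit 6 = 1)
position 2: 101 → 1  (bit 5 = 1)
position 4: 100 → 0  (bit 4 = 0)
position 11: 011 → 1  (bit 3 = 1)
position 3: 010 → 0  (bit 2 = 0)
position 7: 001 → 0  (bit 1 = 0)
position 5: 000 → 1  (bit 0 = 1)
bits b7..b0 = 11101001 = 233

233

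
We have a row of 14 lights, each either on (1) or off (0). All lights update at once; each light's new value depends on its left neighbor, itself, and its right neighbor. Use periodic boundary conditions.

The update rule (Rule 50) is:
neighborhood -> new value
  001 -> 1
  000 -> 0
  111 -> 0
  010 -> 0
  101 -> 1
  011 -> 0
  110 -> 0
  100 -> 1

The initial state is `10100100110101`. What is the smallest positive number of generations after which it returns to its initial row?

2

generation 1: 01011011001010
generation 2: 10100100110101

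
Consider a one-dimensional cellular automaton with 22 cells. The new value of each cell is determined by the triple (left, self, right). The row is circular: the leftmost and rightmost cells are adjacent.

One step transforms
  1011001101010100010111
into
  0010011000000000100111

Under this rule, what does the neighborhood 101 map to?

0

At position 1 the neighborhood is 101; the next row has 0 there.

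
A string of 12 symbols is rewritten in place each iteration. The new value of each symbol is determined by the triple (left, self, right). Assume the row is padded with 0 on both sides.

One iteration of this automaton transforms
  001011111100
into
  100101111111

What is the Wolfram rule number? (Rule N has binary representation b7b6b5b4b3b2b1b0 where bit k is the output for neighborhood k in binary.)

241

position 5: 111 → 1  (bit 7 = 1)
position 9: 110 → 1  (bit 6 = 1)
position 3: 101 → 1  (bit 5 = 1)
position 10: 100 → 1  (bit 4 = 1)
position 4: 011 → 0  (bit 3 = 0)
position 2: 010 → 0  (bit 2 = 0)
position 1: 001 → 0  (bit 1 = 0)
position 0: 000 → 1  (bit 0 = 1)
bits b7..b0 = 11110001 = 241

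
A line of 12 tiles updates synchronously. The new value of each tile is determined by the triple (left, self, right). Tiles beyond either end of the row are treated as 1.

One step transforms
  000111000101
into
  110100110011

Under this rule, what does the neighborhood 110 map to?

At position 5 the neighborhood is 110; the next row has 0 there.

0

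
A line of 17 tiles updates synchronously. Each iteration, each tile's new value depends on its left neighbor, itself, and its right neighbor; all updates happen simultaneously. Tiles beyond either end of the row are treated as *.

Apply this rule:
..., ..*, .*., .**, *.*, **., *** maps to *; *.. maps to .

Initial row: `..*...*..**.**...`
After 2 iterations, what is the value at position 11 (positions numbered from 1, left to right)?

*

.**.***.******.**
*****************
position 11 holds *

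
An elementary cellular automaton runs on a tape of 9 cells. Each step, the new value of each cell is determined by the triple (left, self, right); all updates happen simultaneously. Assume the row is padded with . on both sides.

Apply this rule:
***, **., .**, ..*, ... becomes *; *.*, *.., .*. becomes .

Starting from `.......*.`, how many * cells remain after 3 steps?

*******..
*******.*
*******..
count of *: 7

7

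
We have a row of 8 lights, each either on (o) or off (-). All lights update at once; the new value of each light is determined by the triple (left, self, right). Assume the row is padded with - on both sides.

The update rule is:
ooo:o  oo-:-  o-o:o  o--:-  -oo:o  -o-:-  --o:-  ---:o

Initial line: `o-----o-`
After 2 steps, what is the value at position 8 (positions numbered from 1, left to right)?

step 1: --ooo---
step 2: o-oo--oo
position 8 holds o

o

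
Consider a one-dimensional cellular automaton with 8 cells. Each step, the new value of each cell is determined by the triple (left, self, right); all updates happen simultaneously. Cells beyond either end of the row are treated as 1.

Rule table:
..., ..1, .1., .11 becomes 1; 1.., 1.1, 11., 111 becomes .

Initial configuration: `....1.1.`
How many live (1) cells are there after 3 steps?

5

.1111.1.
.1....1.
.1.1111.
count of 1: 5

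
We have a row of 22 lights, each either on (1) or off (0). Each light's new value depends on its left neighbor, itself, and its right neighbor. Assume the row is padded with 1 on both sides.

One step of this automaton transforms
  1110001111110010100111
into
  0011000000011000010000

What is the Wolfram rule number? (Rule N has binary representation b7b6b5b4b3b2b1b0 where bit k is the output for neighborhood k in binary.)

80

position 0: 111 → 0  (bit 7 = 0)
position 2: 110 → 1  (bit 6 = 1)
position 15: 101 → 0  (bit 5 = 0)
position 3: 100 → 1  (bit 4 = 1)
position 6: 011 → 0  (bit 3 = 0)
position 14: 010 → 0  (bit 2 = 0)
position 5: 001 → 0  (bit 1 = 0)
position 4: 000 → 0  (bit 0 = 0)
bits b7..b0 = 01010000 = 80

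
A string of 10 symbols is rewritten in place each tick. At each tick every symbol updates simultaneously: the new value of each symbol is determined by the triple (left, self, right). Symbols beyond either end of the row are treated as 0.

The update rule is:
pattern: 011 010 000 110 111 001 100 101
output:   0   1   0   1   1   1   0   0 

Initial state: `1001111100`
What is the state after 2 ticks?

1010011100

tick 1: 1010111100
tick 2: 1010011100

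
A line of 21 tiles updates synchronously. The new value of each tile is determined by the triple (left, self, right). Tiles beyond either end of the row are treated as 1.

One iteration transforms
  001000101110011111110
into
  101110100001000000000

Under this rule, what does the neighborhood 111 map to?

0

At position 9 the neighborhood is 111; the next row has 0 there.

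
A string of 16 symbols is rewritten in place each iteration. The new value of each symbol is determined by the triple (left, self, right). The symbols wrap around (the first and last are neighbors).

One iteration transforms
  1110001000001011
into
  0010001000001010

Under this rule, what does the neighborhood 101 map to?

At position 13 the neighborhood is 101; the next row has 0 there.

0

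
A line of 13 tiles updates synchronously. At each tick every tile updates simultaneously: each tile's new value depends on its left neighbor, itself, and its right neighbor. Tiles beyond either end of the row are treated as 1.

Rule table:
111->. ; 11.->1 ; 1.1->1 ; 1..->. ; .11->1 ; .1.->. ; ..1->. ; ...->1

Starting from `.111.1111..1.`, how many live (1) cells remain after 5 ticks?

tick 1: 11.111..1...1
tick 2: .111.1....1.1
tick 3: 11.11..11..11
tick 4: .1111..11..1.
tick 5: 11..1..11...1
count of 1: 6

6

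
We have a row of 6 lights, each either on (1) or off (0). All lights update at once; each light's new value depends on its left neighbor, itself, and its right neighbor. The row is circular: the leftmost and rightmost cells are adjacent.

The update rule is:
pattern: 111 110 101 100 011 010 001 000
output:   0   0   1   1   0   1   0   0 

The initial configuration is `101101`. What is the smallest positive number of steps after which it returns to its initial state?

6

010010
011011
100100
110110
001001
101101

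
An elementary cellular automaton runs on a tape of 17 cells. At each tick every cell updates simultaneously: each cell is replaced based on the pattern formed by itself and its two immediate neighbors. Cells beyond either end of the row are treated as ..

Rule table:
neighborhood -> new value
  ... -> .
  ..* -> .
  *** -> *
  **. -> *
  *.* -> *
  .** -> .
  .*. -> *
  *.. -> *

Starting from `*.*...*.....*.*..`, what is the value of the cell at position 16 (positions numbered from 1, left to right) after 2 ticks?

*

tick 1: ****..**....****.
tick 2: .****..**....****
position 16 holds *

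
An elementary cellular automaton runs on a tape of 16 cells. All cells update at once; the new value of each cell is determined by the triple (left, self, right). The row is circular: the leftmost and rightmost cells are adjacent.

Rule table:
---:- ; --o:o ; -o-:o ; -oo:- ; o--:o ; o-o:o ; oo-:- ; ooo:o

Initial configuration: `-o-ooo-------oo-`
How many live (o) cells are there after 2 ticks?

ooo-o-o-----o--o
oo-ooooo---oooo-
count of o: 11

11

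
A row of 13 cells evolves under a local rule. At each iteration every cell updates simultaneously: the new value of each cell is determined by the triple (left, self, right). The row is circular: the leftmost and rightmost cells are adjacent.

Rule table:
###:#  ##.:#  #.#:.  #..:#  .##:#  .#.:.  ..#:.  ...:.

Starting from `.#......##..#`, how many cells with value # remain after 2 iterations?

5

iteration 1: ..#.....###..
iteration 2: ...#....####.
count of #: 5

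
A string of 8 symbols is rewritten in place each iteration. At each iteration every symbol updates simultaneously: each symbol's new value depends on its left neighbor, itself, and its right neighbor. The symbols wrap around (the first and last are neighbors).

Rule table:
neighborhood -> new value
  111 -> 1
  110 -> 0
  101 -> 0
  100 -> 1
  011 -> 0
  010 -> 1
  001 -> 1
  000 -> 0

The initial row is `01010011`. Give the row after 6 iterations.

iteration 1: 01011100
iteration 2: 11001010
iteration 3: 00111010
iteration 4: 01010011  (repeats iteration 0; period 4)
iteration 6: 11001010

11001010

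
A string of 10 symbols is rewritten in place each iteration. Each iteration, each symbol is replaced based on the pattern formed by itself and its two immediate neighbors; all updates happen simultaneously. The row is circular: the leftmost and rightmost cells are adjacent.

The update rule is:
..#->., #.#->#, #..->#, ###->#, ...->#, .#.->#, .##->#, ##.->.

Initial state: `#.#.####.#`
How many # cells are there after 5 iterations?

8

.######.##
######.##.
#####.##.#
####.##.##
###.##.###
count of #: 8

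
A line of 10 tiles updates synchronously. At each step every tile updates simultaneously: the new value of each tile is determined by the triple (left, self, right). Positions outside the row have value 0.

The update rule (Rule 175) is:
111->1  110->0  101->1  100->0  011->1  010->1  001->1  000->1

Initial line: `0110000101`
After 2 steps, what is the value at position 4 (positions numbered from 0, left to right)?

1100111111
1001111110
position 4 holds 1

1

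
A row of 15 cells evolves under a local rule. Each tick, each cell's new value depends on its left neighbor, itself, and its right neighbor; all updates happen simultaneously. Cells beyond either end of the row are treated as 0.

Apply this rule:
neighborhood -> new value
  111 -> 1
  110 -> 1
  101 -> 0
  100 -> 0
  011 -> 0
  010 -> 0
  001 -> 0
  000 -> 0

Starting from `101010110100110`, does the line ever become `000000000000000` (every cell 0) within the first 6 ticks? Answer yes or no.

yes

000000010000010
000000000000000
all cells are 0 at tick 2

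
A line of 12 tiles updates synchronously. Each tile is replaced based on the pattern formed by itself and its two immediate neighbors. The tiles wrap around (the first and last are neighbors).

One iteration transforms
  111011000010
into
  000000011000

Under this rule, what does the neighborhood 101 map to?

At position 3 the neighborhood is 101; the next row has 0 there.

0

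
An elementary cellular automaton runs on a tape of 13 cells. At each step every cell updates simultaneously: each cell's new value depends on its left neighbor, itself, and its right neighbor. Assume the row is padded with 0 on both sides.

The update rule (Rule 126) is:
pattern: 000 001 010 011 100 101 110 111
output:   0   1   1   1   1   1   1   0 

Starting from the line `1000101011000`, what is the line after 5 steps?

1000011111111

1101111111100
1111000000110
1001100001111
1111110011001
1000011111111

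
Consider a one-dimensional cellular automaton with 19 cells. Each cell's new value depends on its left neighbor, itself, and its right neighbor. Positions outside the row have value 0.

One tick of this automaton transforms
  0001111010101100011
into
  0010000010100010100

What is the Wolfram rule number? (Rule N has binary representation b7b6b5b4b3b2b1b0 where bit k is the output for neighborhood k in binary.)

22

position 4: 111 → 0  (bit 7 = 0)
position 6: 110 → 0  (bit 6 = 0)
position 7: 101 → 0  (bit 5 = 0)
position 14: 100 → 1  (bit 4 = 1)
position 3: 011 → 0  (bit 3 = 0)
position 8: 010 → 1  (bit 2 = 1)
position 2: 001 → 1  (bit 1 = 1)
position 0: 000 → 0  (bit 0 = 0)
bits b7..b0 = 00010110 = 22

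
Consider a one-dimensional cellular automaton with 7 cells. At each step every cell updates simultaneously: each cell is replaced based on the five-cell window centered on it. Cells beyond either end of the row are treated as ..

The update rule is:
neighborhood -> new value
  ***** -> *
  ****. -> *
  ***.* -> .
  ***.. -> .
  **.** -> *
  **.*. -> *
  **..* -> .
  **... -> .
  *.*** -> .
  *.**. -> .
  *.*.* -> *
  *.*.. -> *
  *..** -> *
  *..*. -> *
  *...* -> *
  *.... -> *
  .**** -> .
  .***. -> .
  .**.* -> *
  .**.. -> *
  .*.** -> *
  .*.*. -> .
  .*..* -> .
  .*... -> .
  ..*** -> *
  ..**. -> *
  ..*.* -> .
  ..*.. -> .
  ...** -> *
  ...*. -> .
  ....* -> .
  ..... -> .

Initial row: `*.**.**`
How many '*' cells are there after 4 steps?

.*.**.*
..*.***
...*...
.....*.
count of *: 1

1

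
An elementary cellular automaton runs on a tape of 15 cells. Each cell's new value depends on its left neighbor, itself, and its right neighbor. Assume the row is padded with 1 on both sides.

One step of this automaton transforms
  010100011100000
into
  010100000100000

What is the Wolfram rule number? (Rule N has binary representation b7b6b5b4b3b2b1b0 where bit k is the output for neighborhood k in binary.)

68

position 8: 111 → 0  (bit 7 = 0)
position 9: 110 → 1  (bit 6 = 1)
position 0: 101 → 0  (bit 5 = 0)
position 4: 100 → 0  (bit 4 = 0)
position 7: 011 → 0  (bit 3 = 0)
position 1: 010 → 1  (bit 2 = 1)
position 6: 001 → 0  (bit 1 = 0)
position 5: 000 → 0  (bit 0 = 0)
bits b7..b0 = 01000100 = 68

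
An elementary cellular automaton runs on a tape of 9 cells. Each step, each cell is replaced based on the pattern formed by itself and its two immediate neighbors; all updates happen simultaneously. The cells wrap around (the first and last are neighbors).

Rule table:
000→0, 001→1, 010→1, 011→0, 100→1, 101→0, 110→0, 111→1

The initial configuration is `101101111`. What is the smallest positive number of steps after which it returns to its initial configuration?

000000111
100001010
110011010
001100010
010010111
011110010
101101111

7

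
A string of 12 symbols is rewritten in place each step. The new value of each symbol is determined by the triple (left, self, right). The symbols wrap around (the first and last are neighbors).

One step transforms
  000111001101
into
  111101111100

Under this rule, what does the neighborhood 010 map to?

0

At position 11 the neighborhood is 010; the next row has 0 there.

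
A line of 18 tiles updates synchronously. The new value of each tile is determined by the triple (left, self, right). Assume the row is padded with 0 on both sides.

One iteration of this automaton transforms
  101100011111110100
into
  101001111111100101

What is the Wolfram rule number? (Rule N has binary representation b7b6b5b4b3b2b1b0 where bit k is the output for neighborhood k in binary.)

position 8: 111 → 1  (bit 7 = 1)
position 3: 110 → 0  (bit 6 = 0)
position 1: 101 → 0  (bit 5 = 0)
position 4: 100 → 0  (bit 4 = 0)
position 2: 011 → 1  (bit 3 = 1)
position 0: 010 → 1  (bit 2 = 1)
position 6: 001 → 1  (bit 1 = 1)
position 5: 000 → 1  (bit 0 = 1)
bits b7..b0 = 10001111 = 143

143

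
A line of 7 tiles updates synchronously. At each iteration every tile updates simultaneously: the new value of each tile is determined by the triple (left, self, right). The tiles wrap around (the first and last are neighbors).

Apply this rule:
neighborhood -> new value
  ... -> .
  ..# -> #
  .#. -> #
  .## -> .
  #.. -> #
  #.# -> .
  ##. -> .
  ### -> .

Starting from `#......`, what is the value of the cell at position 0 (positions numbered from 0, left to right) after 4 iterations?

.

##....#
..#..#.
.######
.......
position 0 holds .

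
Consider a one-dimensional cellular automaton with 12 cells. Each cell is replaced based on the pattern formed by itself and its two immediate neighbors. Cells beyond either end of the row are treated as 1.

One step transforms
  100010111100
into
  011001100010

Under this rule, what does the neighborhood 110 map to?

0

At position 0 the neighborhood is 110; the next row has 0 there.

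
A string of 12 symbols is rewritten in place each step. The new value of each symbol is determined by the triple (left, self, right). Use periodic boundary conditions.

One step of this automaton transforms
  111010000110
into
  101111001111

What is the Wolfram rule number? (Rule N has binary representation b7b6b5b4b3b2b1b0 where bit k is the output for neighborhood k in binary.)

position 1: 111 → 0  (bit 7 = 0)
position 2: 110 → 1  (bit 6 = 1)
position 3: 101 → 1  (bit 5 = 1)
position 5: 100 → 1  (bit 4 = 1)
position 0: 011 → 1  (bit 3 = 1)
position 4: 010 → 1  (bit 2 = 1)
position 8: 001 → 1  (bit 1 = 1)
position 6: 000 → 0  (bit 0 = 0)
bits b7..b0 = 01111110 = 126

126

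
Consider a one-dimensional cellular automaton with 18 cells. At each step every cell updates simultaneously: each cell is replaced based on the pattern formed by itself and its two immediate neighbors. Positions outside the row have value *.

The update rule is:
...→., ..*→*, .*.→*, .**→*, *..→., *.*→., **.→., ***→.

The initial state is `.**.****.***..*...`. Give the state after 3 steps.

.*..*....*...**..*
.*.**...**..**..**
.*.*...**..**..**.

.*.*...**..**..**.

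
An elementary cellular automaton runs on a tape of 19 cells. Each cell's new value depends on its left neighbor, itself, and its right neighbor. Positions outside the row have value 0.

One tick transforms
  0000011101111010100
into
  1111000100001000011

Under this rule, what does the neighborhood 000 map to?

At position 0 the neighborhood is 000; the next row has 1 there.

1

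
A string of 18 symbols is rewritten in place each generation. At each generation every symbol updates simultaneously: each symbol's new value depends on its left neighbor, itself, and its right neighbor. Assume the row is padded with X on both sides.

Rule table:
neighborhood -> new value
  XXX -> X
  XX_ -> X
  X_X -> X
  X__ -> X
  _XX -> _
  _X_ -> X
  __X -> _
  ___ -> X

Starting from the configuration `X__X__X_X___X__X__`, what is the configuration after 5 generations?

XX_XX_XXXXX_XX_XX_
XXX_XX_XXXXX_XX_XX
XXXX_XX_XXXXX_XX_X
XXXXX_XX_XXXXX_XX_
XXXXXX_XX_XXXXX_XX

XXXXXX_XX_XXXXX_XX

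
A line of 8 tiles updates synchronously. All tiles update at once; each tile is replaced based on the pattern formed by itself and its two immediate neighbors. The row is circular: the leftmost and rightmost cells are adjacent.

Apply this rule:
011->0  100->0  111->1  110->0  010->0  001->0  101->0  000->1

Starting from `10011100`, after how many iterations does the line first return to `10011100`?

iteration 1: 00001000
iteration 2: 11100011
iteration 3: 11001001
iteration 4: 10000000
iteration 5: 00111110
iteration 6: 10011100

6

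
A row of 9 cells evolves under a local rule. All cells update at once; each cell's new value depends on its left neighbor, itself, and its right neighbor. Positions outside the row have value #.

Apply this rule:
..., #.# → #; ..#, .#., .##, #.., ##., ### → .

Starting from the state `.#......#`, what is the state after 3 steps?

.#######.

#..####..
.........
.#######.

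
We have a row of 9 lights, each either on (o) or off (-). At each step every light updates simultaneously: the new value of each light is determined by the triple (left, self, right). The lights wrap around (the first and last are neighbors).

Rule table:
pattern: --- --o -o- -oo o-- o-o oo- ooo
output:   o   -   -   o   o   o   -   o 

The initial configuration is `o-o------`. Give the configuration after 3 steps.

-o-ooooo-
--ooooo-o
o-oooo-o-

o-oooo-o-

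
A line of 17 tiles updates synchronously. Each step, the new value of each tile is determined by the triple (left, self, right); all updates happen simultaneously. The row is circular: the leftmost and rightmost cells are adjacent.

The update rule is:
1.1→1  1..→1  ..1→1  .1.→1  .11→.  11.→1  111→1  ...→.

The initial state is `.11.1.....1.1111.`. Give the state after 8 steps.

1.1111...111.1111
11.1111.1.111.111
111.111111.111.11
1111.111111.111.1
11111.111111.111.
.11111.111111.111
1.11111.111111.11
11.11111.111111.1

11.11111.111111.1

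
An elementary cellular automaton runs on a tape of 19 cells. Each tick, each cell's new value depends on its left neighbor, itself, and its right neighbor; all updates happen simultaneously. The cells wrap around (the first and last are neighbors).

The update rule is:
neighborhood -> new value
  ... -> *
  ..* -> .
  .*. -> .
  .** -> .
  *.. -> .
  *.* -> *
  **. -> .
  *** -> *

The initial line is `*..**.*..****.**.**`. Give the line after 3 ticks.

..*..*....*...**...

tick 1: .....*....**.*..*.*
tick 2: .***...**...*....*.
tick 3: ..*..*....*...**...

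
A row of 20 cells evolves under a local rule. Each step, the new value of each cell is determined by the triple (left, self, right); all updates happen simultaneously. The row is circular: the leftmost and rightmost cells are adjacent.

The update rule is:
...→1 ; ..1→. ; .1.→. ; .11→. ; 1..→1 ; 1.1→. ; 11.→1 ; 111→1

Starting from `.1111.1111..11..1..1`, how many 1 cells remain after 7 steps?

12

..111..1111..11..1..
1..111..1111..11..11
11..111..1111..11..1
111..111..1111..11..
.111..111..1111..11.
..111..111..1111..11
1..111..111..1111..1
count of 1: 12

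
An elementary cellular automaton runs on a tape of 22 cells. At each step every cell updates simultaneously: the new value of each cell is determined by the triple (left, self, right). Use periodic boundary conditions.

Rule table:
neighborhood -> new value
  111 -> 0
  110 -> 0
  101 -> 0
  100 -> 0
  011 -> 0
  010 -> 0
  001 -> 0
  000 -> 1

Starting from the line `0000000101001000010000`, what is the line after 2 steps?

0000000111111000010000

step 1: 1111110000000011000111
step 2: 0000000111111000010000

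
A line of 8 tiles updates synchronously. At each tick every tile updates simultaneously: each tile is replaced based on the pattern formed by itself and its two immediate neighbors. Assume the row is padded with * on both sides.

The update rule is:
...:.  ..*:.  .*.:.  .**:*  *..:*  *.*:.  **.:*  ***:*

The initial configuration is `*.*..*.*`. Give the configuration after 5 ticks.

*****..*

*..*...*
**..*..*
***..*.*
****...*
*****..*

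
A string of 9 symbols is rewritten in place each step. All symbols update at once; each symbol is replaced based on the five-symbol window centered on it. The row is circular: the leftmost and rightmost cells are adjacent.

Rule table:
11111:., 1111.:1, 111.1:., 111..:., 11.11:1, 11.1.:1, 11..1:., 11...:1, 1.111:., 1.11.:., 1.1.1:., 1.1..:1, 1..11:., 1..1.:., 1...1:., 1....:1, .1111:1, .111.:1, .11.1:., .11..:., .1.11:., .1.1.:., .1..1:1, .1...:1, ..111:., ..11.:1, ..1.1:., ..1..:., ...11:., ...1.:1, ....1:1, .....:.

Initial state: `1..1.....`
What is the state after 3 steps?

.1.1..11.

step 1: .1..11.11
step 2: 111.1.1..
step 3: .1.1..11.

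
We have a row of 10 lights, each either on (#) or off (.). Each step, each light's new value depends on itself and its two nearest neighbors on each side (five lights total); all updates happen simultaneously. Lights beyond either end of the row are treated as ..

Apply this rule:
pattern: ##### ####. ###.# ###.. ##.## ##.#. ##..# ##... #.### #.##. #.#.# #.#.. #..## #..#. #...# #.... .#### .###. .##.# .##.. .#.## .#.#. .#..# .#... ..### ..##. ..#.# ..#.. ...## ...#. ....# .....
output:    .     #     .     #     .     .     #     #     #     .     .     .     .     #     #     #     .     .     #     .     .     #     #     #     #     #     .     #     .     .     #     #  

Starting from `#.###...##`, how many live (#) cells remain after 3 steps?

8

step 1: ..#.###.#.
step 2: #...#....#
step 3: ###.####.#
count of #: 8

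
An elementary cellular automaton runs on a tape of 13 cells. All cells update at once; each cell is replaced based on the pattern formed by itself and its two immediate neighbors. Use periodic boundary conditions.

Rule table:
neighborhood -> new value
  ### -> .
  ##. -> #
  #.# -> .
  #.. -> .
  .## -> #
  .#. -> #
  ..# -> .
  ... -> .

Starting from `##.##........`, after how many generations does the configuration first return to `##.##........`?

generation 1: ##.##........

1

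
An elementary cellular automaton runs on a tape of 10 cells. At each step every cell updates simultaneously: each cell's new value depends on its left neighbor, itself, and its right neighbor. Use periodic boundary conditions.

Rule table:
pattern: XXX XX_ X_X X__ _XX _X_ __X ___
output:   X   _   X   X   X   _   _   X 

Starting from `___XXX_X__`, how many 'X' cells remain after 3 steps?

7

step 1: XX_XX_X_XX
step 2: X_XX_X_XXX
step 3: _XX_X_XXXX
count of X: 7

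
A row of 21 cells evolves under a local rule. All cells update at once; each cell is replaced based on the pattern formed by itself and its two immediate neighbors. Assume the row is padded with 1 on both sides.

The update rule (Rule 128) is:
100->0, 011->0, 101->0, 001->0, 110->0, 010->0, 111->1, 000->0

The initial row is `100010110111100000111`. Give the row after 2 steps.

000000000011000000011
000000000000000000001

000000000000000000001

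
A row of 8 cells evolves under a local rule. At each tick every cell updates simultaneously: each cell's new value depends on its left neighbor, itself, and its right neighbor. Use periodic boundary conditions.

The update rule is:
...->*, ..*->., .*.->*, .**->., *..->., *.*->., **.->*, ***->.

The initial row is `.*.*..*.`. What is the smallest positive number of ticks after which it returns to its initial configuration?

1

.*.*..*.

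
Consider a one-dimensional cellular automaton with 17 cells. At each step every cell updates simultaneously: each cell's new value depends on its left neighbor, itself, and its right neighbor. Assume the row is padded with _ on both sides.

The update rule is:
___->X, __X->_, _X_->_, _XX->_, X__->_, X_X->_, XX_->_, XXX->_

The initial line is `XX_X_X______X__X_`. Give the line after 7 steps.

_______XXXX______

_______XXXX______
XXXXXX______XXXXX
_______XXXX______  (repeats step 1; period 2)
step 7: _______XXXX______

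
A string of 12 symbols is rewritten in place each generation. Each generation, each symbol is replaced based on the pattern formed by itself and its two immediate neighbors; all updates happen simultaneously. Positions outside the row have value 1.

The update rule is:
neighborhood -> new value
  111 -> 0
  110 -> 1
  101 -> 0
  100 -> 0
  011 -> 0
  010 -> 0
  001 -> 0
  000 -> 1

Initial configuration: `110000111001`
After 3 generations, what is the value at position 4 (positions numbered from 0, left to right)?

0

generation 1: 010110001000
generation 2: 000010100010
generation 3: 011000001000
position 4 holds 0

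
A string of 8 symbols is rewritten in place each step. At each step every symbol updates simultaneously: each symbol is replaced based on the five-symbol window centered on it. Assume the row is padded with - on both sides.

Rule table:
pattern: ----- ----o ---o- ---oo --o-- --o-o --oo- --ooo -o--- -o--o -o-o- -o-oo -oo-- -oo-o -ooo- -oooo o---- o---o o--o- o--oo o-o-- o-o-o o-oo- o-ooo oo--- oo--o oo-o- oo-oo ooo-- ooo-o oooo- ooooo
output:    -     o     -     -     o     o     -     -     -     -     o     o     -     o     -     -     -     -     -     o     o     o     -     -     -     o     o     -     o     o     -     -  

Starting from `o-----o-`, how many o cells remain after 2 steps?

o---o-o-
o---ooo-
count of o: 4

4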